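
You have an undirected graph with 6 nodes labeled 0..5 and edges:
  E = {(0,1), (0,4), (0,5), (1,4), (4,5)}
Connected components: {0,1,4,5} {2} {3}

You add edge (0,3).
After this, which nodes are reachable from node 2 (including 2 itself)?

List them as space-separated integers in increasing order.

Answer: 2

Derivation:
Before: nodes reachable from 2: {2}
Adding (0,3): merges two components, but neither contains 2. Reachability from 2 unchanged.
After: nodes reachable from 2: {2}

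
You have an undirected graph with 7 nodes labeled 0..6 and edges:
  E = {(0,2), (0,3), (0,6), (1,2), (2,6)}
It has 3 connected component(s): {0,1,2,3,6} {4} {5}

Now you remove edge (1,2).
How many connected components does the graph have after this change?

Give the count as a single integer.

Initial component count: 3
Remove (1,2): it was a bridge. Count increases: 3 -> 4.
  After removal, components: {0,2,3,6} {1} {4} {5}
New component count: 4

Answer: 4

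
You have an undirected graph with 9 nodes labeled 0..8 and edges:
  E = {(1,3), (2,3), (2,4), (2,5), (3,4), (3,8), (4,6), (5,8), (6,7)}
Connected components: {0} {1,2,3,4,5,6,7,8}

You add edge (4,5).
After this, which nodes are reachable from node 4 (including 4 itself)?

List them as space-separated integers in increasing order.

Before: nodes reachable from 4: {1,2,3,4,5,6,7,8}
Adding (4,5): both endpoints already in same component. Reachability from 4 unchanged.
After: nodes reachable from 4: {1,2,3,4,5,6,7,8}

Answer: 1 2 3 4 5 6 7 8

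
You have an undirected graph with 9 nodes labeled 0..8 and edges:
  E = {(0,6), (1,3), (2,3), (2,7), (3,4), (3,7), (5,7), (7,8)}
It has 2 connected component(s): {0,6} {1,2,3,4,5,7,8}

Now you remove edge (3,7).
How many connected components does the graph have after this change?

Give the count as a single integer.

Answer: 2

Derivation:
Initial component count: 2
Remove (3,7): not a bridge. Count unchanged: 2.
  After removal, components: {0,6} {1,2,3,4,5,7,8}
New component count: 2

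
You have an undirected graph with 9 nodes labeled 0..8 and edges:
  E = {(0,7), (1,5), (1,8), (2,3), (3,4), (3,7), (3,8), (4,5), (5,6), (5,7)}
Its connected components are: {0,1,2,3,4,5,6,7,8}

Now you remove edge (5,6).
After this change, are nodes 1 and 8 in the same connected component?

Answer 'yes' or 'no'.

Initial components: {0,1,2,3,4,5,6,7,8}
Removing edge (5,6): it was a bridge — component count 1 -> 2.
New components: {0,1,2,3,4,5,7,8} {6}
Are 1 and 8 in the same component? yes

Answer: yes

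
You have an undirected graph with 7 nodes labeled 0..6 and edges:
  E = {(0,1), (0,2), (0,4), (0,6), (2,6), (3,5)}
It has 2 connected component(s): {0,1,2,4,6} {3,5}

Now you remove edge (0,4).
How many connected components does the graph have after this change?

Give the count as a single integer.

Initial component count: 2
Remove (0,4): it was a bridge. Count increases: 2 -> 3.
  After removal, components: {0,1,2,6} {3,5} {4}
New component count: 3

Answer: 3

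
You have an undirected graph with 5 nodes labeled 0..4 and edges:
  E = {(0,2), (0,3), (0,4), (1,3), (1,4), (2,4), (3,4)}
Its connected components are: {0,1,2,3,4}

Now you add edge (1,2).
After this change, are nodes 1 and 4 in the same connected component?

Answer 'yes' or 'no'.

Answer: yes

Derivation:
Initial components: {0,1,2,3,4}
Adding edge (1,2): both already in same component {0,1,2,3,4}. No change.
New components: {0,1,2,3,4}
Are 1 and 4 in the same component? yes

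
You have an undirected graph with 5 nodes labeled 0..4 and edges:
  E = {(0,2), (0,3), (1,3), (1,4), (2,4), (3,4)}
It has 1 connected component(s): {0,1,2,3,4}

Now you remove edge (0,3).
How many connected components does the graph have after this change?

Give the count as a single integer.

Initial component count: 1
Remove (0,3): not a bridge. Count unchanged: 1.
  After removal, components: {0,1,2,3,4}
New component count: 1

Answer: 1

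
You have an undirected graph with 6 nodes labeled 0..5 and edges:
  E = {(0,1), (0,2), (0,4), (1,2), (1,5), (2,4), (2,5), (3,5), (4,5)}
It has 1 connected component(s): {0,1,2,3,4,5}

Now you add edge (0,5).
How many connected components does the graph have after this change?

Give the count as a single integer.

Initial component count: 1
Add (0,5): endpoints already in same component. Count unchanged: 1.
New component count: 1

Answer: 1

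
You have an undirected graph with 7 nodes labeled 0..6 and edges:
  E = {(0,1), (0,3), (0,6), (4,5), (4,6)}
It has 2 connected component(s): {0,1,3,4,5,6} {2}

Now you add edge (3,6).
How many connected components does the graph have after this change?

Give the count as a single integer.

Answer: 2

Derivation:
Initial component count: 2
Add (3,6): endpoints already in same component. Count unchanged: 2.
New component count: 2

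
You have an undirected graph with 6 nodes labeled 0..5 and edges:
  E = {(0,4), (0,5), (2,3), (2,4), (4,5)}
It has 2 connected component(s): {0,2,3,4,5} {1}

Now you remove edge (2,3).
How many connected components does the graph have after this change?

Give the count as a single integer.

Initial component count: 2
Remove (2,3): it was a bridge. Count increases: 2 -> 3.
  After removal, components: {0,2,4,5} {1} {3}
New component count: 3

Answer: 3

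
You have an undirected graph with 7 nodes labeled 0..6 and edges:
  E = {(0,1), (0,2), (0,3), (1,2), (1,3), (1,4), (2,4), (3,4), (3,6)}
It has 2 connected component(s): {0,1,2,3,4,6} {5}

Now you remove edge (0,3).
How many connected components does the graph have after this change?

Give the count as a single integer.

Initial component count: 2
Remove (0,3): not a bridge. Count unchanged: 2.
  After removal, components: {0,1,2,3,4,6} {5}
New component count: 2

Answer: 2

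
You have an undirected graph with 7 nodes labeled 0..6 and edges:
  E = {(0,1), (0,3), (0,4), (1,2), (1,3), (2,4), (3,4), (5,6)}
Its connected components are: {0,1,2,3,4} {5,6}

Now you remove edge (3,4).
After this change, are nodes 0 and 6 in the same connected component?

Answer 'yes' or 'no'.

Initial components: {0,1,2,3,4} {5,6}
Removing edge (3,4): not a bridge — component count unchanged at 2.
New components: {0,1,2,3,4} {5,6}
Are 0 and 6 in the same component? no

Answer: no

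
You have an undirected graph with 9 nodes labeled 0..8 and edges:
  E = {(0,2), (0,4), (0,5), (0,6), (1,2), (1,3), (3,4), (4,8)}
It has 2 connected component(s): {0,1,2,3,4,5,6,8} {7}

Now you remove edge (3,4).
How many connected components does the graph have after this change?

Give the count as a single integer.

Initial component count: 2
Remove (3,4): not a bridge. Count unchanged: 2.
  After removal, components: {0,1,2,3,4,5,6,8} {7}
New component count: 2

Answer: 2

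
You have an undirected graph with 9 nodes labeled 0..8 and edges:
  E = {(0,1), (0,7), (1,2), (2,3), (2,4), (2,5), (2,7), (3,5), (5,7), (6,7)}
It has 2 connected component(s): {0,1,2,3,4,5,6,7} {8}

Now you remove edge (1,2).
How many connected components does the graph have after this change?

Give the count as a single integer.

Answer: 2

Derivation:
Initial component count: 2
Remove (1,2): not a bridge. Count unchanged: 2.
  After removal, components: {0,1,2,3,4,5,6,7} {8}
New component count: 2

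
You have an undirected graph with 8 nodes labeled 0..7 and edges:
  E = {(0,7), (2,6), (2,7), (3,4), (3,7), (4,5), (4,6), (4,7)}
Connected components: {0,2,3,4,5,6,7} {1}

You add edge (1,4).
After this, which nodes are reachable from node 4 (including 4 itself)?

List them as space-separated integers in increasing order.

Before: nodes reachable from 4: {0,2,3,4,5,6,7}
Adding (1,4): merges 4's component with another. Reachability grows.
After: nodes reachable from 4: {0,1,2,3,4,5,6,7}

Answer: 0 1 2 3 4 5 6 7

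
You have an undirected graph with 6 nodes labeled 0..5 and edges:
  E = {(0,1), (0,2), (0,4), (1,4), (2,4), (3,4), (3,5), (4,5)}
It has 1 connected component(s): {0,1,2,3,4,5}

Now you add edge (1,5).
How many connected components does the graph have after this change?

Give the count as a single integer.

Answer: 1

Derivation:
Initial component count: 1
Add (1,5): endpoints already in same component. Count unchanged: 1.
New component count: 1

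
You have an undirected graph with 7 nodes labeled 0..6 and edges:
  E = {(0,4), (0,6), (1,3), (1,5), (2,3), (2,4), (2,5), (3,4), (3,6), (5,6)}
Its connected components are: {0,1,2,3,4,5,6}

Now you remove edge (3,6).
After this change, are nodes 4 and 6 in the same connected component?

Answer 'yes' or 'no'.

Initial components: {0,1,2,3,4,5,6}
Removing edge (3,6): not a bridge — component count unchanged at 1.
New components: {0,1,2,3,4,5,6}
Are 4 and 6 in the same component? yes

Answer: yes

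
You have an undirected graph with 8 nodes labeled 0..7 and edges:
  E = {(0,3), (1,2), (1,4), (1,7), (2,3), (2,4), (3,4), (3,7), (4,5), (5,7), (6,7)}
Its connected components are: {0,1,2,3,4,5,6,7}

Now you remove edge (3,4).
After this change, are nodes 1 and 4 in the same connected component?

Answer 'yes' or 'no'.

Answer: yes

Derivation:
Initial components: {0,1,2,3,4,5,6,7}
Removing edge (3,4): not a bridge — component count unchanged at 1.
New components: {0,1,2,3,4,5,6,7}
Are 1 and 4 in the same component? yes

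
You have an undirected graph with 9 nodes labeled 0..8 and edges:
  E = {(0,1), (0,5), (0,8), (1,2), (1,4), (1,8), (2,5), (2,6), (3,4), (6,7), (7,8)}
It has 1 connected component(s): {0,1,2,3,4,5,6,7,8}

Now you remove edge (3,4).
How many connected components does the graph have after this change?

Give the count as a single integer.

Answer: 2

Derivation:
Initial component count: 1
Remove (3,4): it was a bridge. Count increases: 1 -> 2.
  After removal, components: {0,1,2,4,5,6,7,8} {3}
New component count: 2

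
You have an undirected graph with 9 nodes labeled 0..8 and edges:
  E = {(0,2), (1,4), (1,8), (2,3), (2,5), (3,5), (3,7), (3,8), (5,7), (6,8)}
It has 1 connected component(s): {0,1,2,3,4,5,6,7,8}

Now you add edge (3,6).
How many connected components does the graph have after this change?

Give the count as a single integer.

Answer: 1

Derivation:
Initial component count: 1
Add (3,6): endpoints already in same component. Count unchanged: 1.
New component count: 1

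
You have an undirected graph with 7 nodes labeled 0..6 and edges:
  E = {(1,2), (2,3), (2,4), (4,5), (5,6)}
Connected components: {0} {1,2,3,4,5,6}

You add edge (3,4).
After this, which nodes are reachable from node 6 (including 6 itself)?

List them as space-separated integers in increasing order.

Answer: 1 2 3 4 5 6

Derivation:
Before: nodes reachable from 6: {1,2,3,4,5,6}
Adding (3,4): both endpoints already in same component. Reachability from 6 unchanged.
After: nodes reachable from 6: {1,2,3,4,5,6}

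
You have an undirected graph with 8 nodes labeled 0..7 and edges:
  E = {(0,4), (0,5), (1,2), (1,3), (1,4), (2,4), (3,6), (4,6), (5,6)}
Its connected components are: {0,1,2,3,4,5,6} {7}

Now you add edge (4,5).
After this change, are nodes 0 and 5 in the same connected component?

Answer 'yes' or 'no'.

Answer: yes

Derivation:
Initial components: {0,1,2,3,4,5,6} {7}
Adding edge (4,5): both already in same component {0,1,2,3,4,5,6}. No change.
New components: {0,1,2,3,4,5,6} {7}
Are 0 and 5 in the same component? yes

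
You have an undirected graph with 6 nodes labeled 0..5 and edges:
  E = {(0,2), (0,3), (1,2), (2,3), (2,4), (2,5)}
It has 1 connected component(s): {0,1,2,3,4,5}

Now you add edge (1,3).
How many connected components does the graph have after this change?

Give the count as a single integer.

Initial component count: 1
Add (1,3): endpoints already in same component. Count unchanged: 1.
New component count: 1

Answer: 1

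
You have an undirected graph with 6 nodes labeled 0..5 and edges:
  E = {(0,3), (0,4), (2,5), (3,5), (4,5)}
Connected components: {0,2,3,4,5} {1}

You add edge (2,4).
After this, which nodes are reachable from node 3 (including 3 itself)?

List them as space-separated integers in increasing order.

Answer: 0 2 3 4 5

Derivation:
Before: nodes reachable from 3: {0,2,3,4,5}
Adding (2,4): both endpoints already in same component. Reachability from 3 unchanged.
After: nodes reachable from 3: {0,2,3,4,5}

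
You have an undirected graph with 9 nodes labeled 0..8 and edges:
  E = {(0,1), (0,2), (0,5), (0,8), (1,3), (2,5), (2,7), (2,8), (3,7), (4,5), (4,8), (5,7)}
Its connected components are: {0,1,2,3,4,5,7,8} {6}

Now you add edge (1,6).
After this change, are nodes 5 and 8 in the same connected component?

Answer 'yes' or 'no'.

Initial components: {0,1,2,3,4,5,7,8} {6}
Adding edge (1,6): merges {0,1,2,3,4,5,7,8} and {6}.
New components: {0,1,2,3,4,5,6,7,8}
Are 5 and 8 in the same component? yes

Answer: yes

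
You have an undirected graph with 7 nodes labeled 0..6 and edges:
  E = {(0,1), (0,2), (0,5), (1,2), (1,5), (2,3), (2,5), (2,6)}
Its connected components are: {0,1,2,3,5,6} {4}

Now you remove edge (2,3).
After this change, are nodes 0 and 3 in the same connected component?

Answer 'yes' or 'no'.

Initial components: {0,1,2,3,5,6} {4}
Removing edge (2,3): it was a bridge — component count 2 -> 3.
New components: {0,1,2,5,6} {3} {4}
Are 0 and 3 in the same component? no

Answer: no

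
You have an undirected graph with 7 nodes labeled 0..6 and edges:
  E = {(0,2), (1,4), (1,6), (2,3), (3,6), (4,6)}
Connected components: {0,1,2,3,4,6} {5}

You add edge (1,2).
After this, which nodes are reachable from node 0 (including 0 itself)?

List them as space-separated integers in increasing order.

Before: nodes reachable from 0: {0,1,2,3,4,6}
Adding (1,2): both endpoints already in same component. Reachability from 0 unchanged.
After: nodes reachable from 0: {0,1,2,3,4,6}

Answer: 0 1 2 3 4 6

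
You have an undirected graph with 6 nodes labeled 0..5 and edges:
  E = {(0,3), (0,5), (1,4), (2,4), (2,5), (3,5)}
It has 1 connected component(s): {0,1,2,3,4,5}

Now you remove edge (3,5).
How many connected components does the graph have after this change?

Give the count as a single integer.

Initial component count: 1
Remove (3,5): not a bridge. Count unchanged: 1.
  After removal, components: {0,1,2,3,4,5}
New component count: 1

Answer: 1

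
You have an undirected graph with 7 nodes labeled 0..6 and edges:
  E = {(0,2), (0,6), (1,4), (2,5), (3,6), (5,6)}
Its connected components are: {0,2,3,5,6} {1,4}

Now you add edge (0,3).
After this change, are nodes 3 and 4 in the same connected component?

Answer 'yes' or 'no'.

Answer: no

Derivation:
Initial components: {0,2,3,5,6} {1,4}
Adding edge (0,3): both already in same component {0,2,3,5,6}. No change.
New components: {0,2,3,5,6} {1,4}
Are 3 and 4 in the same component? no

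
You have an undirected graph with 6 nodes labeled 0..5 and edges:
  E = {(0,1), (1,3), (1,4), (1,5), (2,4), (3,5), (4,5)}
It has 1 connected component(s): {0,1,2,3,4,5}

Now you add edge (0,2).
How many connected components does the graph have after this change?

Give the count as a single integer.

Answer: 1

Derivation:
Initial component count: 1
Add (0,2): endpoints already in same component. Count unchanged: 1.
New component count: 1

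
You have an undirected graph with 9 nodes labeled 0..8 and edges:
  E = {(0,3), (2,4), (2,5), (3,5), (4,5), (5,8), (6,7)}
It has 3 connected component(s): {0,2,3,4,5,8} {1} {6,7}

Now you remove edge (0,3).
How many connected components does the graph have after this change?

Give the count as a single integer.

Initial component count: 3
Remove (0,3): it was a bridge. Count increases: 3 -> 4.
  After removal, components: {0} {1} {2,3,4,5,8} {6,7}
New component count: 4

Answer: 4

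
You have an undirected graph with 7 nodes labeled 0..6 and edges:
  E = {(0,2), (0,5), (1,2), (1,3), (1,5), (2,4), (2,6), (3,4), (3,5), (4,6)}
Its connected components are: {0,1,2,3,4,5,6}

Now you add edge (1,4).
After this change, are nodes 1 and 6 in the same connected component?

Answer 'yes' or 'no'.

Answer: yes

Derivation:
Initial components: {0,1,2,3,4,5,6}
Adding edge (1,4): both already in same component {0,1,2,3,4,5,6}. No change.
New components: {0,1,2,3,4,5,6}
Are 1 and 6 in the same component? yes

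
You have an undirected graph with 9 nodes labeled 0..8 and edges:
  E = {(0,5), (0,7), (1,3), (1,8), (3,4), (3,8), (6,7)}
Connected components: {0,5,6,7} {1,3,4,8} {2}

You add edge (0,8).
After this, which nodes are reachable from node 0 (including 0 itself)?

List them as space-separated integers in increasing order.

Before: nodes reachable from 0: {0,5,6,7}
Adding (0,8): merges 0's component with another. Reachability grows.
After: nodes reachable from 0: {0,1,3,4,5,6,7,8}

Answer: 0 1 3 4 5 6 7 8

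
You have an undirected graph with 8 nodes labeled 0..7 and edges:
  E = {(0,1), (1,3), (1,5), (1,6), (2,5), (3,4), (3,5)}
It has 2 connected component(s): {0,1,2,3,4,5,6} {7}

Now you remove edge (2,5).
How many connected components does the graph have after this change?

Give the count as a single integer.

Initial component count: 2
Remove (2,5): it was a bridge. Count increases: 2 -> 3.
  After removal, components: {0,1,3,4,5,6} {2} {7}
New component count: 3

Answer: 3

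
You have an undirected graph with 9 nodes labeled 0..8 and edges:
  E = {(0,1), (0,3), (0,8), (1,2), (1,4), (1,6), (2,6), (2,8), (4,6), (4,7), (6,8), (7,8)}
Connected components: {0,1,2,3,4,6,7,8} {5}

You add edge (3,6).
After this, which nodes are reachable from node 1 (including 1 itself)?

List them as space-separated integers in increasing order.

Before: nodes reachable from 1: {0,1,2,3,4,6,7,8}
Adding (3,6): both endpoints already in same component. Reachability from 1 unchanged.
After: nodes reachable from 1: {0,1,2,3,4,6,7,8}

Answer: 0 1 2 3 4 6 7 8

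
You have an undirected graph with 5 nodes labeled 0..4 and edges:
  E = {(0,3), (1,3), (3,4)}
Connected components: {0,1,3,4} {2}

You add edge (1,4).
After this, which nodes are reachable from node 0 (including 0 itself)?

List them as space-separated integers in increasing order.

Answer: 0 1 3 4

Derivation:
Before: nodes reachable from 0: {0,1,3,4}
Adding (1,4): both endpoints already in same component. Reachability from 0 unchanged.
After: nodes reachable from 0: {0,1,3,4}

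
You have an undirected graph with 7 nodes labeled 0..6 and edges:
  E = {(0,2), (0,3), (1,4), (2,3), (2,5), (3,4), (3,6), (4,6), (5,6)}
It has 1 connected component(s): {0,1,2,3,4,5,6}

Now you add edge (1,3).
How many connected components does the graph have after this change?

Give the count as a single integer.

Initial component count: 1
Add (1,3): endpoints already in same component. Count unchanged: 1.
New component count: 1

Answer: 1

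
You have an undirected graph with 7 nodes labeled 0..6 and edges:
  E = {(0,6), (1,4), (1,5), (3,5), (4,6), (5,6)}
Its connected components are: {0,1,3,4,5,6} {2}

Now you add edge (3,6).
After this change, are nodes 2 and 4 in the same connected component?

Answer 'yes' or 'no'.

Answer: no

Derivation:
Initial components: {0,1,3,4,5,6} {2}
Adding edge (3,6): both already in same component {0,1,3,4,5,6}. No change.
New components: {0,1,3,4,5,6} {2}
Are 2 and 4 in the same component? no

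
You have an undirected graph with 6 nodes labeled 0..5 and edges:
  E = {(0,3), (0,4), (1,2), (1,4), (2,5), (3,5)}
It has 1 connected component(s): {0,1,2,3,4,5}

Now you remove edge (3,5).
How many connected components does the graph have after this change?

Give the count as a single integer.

Initial component count: 1
Remove (3,5): not a bridge. Count unchanged: 1.
  After removal, components: {0,1,2,3,4,5}
New component count: 1

Answer: 1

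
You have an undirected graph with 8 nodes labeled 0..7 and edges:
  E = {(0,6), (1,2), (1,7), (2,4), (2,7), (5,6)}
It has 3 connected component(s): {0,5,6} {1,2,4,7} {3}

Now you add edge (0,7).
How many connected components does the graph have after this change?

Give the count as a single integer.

Answer: 2

Derivation:
Initial component count: 3
Add (0,7): merges two components. Count decreases: 3 -> 2.
New component count: 2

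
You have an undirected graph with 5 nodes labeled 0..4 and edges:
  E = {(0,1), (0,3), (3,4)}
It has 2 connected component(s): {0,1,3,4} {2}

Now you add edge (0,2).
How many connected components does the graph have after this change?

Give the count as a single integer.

Initial component count: 2
Add (0,2): merges two components. Count decreases: 2 -> 1.
New component count: 1

Answer: 1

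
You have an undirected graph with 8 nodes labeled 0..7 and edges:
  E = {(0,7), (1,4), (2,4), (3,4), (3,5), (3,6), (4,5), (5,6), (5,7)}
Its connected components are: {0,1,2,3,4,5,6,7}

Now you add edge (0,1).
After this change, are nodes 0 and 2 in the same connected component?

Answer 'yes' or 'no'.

Initial components: {0,1,2,3,4,5,6,7}
Adding edge (0,1): both already in same component {0,1,2,3,4,5,6,7}. No change.
New components: {0,1,2,3,4,5,6,7}
Are 0 and 2 in the same component? yes

Answer: yes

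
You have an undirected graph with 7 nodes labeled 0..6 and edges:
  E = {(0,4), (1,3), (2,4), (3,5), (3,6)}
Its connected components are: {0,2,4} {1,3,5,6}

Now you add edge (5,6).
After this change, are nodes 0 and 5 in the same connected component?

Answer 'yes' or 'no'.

Answer: no

Derivation:
Initial components: {0,2,4} {1,3,5,6}
Adding edge (5,6): both already in same component {1,3,5,6}. No change.
New components: {0,2,4} {1,3,5,6}
Are 0 and 5 in the same component? no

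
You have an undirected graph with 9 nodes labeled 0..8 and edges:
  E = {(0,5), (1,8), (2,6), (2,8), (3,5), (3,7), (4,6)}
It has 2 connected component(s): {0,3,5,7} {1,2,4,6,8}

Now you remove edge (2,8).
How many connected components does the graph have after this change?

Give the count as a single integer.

Answer: 3

Derivation:
Initial component count: 2
Remove (2,8): it was a bridge. Count increases: 2 -> 3.
  After removal, components: {0,3,5,7} {1,8} {2,4,6}
New component count: 3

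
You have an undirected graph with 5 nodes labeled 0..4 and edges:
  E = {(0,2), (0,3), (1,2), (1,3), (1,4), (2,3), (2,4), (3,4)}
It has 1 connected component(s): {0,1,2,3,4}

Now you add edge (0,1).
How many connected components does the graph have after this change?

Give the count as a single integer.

Initial component count: 1
Add (0,1): endpoints already in same component. Count unchanged: 1.
New component count: 1

Answer: 1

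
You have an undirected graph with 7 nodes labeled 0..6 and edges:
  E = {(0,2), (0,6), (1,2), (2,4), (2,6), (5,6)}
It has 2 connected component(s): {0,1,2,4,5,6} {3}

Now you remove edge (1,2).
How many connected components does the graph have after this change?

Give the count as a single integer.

Answer: 3

Derivation:
Initial component count: 2
Remove (1,2): it was a bridge. Count increases: 2 -> 3.
  After removal, components: {0,2,4,5,6} {1} {3}
New component count: 3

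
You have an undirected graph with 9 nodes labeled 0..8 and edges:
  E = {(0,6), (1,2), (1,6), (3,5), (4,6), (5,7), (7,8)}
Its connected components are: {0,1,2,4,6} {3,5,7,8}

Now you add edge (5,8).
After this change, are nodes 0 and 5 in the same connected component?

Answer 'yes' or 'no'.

Initial components: {0,1,2,4,6} {3,5,7,8}
Adding edge (5,8): both already in same component {3,5,7,8}. No change.
New components: {0,1,2,4,6} {3,5,7,8}
Are 0 and 5 in the same component? no

Answer: no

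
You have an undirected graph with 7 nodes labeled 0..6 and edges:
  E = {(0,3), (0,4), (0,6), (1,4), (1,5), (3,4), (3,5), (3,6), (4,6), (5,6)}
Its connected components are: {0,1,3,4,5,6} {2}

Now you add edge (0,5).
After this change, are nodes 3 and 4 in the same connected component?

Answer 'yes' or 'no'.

Initial components: {0,1,3,4,5,6} {2}
Adding edge (0,5): both already in same component {0,1,3,4,5,6}. No change.
New components: {0,1,3,4,5,6} {2}
Are 3 and 4 in the same component? yes

Answer: yes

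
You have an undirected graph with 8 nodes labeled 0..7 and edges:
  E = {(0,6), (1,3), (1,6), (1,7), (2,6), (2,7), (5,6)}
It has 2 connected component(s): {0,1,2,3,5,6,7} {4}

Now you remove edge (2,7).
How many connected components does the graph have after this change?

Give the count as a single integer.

Initial component count: 2
Remove (2,7): not a bridge. Count unchanged: 2.
  After removal, components: {0,1,2,3,5,6,7} {4}
New component count: 2

Answer: 2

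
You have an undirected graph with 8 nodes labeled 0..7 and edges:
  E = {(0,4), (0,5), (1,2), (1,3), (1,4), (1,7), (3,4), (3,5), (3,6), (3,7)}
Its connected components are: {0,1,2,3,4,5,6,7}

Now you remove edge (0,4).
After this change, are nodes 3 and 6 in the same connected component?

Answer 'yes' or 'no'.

Initial components: {0,1,2,3,4,5,6,7}
Removing edge (0,4): not a bridge — component count unchanged at 1.
New components: {0,1,2,3,4,5,6,7}
Are 3 and 6 in the same component? yes

Answer: yes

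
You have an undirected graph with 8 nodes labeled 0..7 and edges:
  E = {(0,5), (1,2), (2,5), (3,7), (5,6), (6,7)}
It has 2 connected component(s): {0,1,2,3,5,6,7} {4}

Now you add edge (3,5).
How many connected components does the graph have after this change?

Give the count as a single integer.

Answer: 2

Derivation:
Initial component count: 2
Add (3,5): endpoints already in same component. Count unchanged: 2.
New component count: 2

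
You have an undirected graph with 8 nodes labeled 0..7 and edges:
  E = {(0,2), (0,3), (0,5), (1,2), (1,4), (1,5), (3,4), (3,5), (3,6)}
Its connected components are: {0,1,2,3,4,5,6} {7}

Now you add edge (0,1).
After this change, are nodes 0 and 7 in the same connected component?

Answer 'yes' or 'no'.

Answer: no

Derivation:
Initial components: {0,1,2,3,4,5,6} {7}
Adding edge (0,1): both already in same component {0,1,2,3,4,5,6}. No change.
New components: {0,1,2,3,4,5,6} {7}
Are 0 and 7 in the same component? no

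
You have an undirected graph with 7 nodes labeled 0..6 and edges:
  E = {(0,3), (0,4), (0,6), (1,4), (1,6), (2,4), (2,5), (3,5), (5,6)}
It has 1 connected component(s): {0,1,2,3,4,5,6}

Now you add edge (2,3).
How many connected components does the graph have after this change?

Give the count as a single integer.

Answer: 1

Derivation:
Initial component count: 1
Add (2,3): endpoints already in same component. Count unchanged: 1.
New component count: 1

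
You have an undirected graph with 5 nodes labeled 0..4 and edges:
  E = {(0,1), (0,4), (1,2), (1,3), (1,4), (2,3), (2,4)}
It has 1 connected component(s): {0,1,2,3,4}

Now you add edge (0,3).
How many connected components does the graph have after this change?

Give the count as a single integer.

Answer: 1

Derivation:
Initial component count: 1
Add (0,3): endpoints already in same component. Count unchanged: 1.
New component count: 1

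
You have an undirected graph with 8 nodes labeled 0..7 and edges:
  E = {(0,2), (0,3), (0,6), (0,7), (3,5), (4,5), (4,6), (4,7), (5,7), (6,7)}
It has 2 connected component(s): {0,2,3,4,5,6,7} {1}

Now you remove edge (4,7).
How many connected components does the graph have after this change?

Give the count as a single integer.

Initial component count: 2
Remove (4,7): not a bridge. Count unchanged: 2.
  After removal, components: {0,2,3,4,5,6,7} {1}
New component count: 2

Answer: 2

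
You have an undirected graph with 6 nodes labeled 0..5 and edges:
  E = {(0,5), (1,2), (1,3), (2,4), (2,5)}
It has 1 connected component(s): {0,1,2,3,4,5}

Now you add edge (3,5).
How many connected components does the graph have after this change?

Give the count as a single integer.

Answer: 1

Derivation:
Initial component count: 1
Add (3,5): endpoints already in same component. Count unchanged: 1.
New component count: 1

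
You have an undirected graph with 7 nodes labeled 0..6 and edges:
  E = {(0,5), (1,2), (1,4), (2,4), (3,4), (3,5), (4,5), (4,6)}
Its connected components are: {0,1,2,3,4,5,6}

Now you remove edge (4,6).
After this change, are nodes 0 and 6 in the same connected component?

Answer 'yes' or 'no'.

Initial components: {0,1,2,3,4,5,6}
Removing edge (4,6): it was a bridge — component count 1 -> 2.
New components: {0,1,2,3,4,5} {6}
Are 0 and 6 in the same component? no

Answer: no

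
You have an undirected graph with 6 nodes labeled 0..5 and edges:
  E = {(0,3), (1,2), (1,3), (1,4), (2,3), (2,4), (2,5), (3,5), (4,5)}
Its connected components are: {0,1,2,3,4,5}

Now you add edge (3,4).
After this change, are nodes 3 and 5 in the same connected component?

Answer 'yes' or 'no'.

Answer: yes

Derivation:
Initial components: {0,1,2,3,4,5}
Adding edge (3,4): both already in same component {0,1,2,3,4,5}. No change.
New components: {0,1,2,3,4,5}
Are 3 and 5 in the same component? yes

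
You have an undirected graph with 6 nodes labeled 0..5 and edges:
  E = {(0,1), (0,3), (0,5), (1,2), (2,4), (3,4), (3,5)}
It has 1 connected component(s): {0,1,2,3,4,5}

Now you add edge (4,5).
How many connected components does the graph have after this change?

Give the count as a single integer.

Initial component count: 1
Add (4,5): endpoints already in same component. Count unchanged: 1.
New component count: 1

Answer: 1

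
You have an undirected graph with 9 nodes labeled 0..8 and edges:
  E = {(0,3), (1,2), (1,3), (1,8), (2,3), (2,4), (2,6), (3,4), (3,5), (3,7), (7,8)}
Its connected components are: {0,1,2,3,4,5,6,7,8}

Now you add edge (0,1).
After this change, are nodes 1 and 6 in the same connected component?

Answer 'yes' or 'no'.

Initial components: {0,1,2,3,4,5,6,7,8}
Adding edge (0,1): both already in same component {0,1,2,3,4,5,6,7,8}. No change.
New components: {0,1,2,3,4,5,6,7,8}
Are 1 and 6 in the same component? yes

Answer: yes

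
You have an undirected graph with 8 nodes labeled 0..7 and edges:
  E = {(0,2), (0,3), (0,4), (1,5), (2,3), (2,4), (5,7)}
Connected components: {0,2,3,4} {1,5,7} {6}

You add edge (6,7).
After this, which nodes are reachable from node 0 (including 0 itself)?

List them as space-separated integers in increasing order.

Answer: 0 2 3 4

Derivation:
Before: nodes reachable from 0: {0,2,3,4}
Adding (6,7): merges two components, but neither contains 0. Reachability from 0 unchanged.
After: nodes reachable from 0: {0,2,3,4}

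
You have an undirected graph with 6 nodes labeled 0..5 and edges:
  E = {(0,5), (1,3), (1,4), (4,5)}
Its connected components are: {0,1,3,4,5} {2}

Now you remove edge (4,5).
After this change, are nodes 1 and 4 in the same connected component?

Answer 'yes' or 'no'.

Initial components: {0,1,3,4,5} {2}
Removing edge (4,5): it was a bridge — component count 2 -> 3.
New components: {0,5} {1,3,4} {2}
Are 1 and 4 in the same component? yes

Answer: yes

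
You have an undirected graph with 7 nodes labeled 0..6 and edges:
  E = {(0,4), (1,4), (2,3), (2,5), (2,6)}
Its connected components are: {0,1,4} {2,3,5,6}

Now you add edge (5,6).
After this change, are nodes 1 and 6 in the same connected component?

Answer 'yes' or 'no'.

Answer: no

Derivation:
Initial components: {0,1,4} {2,3,5,6}
Adding edge (5,6): both already in same component {2,3,5,6}. No change.
New components: {0,1,4} {2,3,5,6}
Are 1 and 6 in the same component? no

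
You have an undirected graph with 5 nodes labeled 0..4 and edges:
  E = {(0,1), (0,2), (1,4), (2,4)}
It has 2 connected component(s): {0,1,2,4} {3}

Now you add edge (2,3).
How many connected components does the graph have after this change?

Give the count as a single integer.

Initial component count: 2
Add (2,3): merges two components. Count decreases: 2 -> 1.
New component count: 1

Answer: 1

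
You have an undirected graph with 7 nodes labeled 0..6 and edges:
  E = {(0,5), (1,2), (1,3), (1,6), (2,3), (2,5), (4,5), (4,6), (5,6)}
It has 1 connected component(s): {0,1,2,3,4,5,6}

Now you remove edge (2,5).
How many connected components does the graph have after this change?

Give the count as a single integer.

Answer: 1

Derivation:
Initial component count: 1
Remove (2,5): not a bridge. Count unchanged: 1.
  After removal, components: {0,1,2,3,4,5,6}
New component count: 1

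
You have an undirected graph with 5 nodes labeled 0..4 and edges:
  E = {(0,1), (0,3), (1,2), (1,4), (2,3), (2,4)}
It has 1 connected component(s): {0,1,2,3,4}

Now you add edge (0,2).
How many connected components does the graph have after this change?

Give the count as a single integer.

Initial component count: 1
Add (0,2): endpoints already in same component. Count unchanged: 1.
New component count: 1

Answer: 1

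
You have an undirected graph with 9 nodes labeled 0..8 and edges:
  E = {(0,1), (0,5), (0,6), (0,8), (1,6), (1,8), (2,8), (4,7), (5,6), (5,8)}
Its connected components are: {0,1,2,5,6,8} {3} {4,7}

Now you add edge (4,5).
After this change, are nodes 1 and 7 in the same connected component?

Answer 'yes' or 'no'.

Answer: yes

Derivation:
Initial components: {0,1,2,5,6,8} {3} {4,7}
Adding edge (4,5): merges {4,7} and {0,1,2,5,6,8}.
New components: {0,1,2,4,5,6,7,8} {3}
Are 1 and 7 in the same component? yes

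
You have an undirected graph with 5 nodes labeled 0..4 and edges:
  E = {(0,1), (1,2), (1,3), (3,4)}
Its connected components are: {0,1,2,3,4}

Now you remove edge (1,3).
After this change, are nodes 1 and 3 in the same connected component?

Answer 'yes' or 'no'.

Initial components: {0,1,2,3,4}
Removing edge (1,3): it was a bridge — component count 1 -> 2.
New components: {0,1,2} {3,4}
Are 1 and 3 in the same component? no

Answer: no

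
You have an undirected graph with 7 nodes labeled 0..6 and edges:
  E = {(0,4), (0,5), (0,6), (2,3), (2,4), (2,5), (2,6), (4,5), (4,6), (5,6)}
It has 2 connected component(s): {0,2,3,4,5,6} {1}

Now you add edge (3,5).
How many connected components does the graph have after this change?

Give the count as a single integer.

Answer: 2

Derivation:
Initial component count: 2
Add (3,5): endpoints already in same component. Count unchanged: 2.
New component count: 2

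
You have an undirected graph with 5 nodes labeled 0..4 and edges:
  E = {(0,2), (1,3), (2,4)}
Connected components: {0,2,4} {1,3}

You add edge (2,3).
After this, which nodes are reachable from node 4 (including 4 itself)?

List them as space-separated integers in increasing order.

Answer: 0 1 2 3 4

Derivation:
Before: nodes reachable from 4: {0,2,4}
Adding (2,3): merges 4's component with another. Reachability grows.
After: nodes reachable from 4: {0,1,2,3,4}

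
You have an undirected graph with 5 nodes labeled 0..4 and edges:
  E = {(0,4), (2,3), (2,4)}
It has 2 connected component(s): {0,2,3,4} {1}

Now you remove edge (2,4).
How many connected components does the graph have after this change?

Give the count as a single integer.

Initial component count: 2
Remove (2,4): it was a bridge. Count increases: 2 -> 3.
  After removal, components: {0,4} {1} {2,3}
New component count: 3

Answer: 3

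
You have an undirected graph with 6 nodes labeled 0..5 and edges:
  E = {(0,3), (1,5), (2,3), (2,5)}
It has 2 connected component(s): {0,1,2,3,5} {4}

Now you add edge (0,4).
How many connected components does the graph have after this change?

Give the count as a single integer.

Answer: 1

Derivation:
Initial component count: 2
Add (0,4): merges two components. Count decreases: 2 -> 1.
New component count: 1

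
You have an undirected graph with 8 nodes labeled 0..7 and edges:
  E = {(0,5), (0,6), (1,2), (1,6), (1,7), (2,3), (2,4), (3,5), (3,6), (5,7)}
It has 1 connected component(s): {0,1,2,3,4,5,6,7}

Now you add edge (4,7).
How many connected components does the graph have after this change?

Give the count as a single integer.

Answer: 1

Derivation:
Initial component count: 1
Add (4,7): endpoints already in same component. Count unchanged: 1.
New component count: 1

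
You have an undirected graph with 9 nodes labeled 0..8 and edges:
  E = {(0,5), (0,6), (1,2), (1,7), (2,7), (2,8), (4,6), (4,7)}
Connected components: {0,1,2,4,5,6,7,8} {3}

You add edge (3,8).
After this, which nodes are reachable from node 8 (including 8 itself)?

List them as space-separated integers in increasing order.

Answer: 0 1 2 3 4 5 6 7 8

Derivation:
Before: nodes reachable from 8: {0,1,2,4,5,6,7,8}
Adding (3,8): merges 8's component with another. Reachability grows.
After: nodes reachable from 8: {0,1,2,3,4,5,6,7,8}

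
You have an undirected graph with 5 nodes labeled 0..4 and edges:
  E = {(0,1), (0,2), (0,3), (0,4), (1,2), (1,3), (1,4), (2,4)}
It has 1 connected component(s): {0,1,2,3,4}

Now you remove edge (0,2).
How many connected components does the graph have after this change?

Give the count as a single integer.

Initial component count: 1
Remove (0,2): not a bridge. Count unchanged: 1.
  After removal, components: {0,1,2,3,4}
New component count: 1

Answer: 1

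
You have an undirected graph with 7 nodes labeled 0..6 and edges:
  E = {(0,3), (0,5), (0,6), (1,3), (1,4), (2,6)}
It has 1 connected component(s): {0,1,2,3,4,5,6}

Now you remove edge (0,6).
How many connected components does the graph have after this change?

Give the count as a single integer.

Initial component count: 1
Remove (0,6): it was a bridge. Count increases: 1 -> 2.
  After removal, components: {0,1,3,4,5} {2,6}
New component count: 2

Answer: 2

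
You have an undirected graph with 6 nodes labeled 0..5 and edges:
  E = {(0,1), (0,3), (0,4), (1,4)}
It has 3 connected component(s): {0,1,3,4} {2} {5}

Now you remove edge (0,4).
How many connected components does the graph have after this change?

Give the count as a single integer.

Initial component count: 3
Remove (0,4): not a bridge. Count unchanged: 3.
  After removal, components: {0,1,3,4} {2} {5}
New component count: 3

Answer: 3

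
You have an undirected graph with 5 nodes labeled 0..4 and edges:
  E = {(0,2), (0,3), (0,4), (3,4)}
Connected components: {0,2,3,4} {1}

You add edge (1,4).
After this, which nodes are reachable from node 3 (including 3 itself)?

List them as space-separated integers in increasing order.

Answer: 0 1 2 3 4

Derivation:
Before: nodes reachable from 3: {0,2,3,4}
Adding (1,4): merges 3's component with another. Reachability grows.
After: nodes reachable from 3: {0,1,2,3,4}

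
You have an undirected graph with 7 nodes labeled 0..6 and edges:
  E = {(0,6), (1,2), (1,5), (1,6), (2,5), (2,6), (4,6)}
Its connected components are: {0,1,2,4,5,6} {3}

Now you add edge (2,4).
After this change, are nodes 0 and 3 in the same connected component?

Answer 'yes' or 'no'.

Initial components: {0,1,2,4,5,6} {3}
Adding edge (2,4): both already in same component {0,1,2,4,5,6}. No change.
New components: {0,1,2,4,5,6} {3}
Are 0 and 3 in the same component? no

Answer: no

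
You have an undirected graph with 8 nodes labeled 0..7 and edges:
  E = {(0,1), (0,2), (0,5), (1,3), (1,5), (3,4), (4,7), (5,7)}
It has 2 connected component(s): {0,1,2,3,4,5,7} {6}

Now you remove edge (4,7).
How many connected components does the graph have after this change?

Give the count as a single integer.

Answer: 2

Derivation:
Initial component count: 2
Remove (4,7): not a bridge. Count unchanged: 2.
  After removal, components: {0,1,2,3,4,5,7} {6}
New component count: 2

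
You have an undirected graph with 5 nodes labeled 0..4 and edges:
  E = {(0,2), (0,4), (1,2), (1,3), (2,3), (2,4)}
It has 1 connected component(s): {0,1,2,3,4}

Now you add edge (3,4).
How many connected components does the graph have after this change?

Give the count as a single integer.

Answer: 1

Derivation:
Initial component count: 1
Add (3,4): endpoints already in same component. Count unchanged: 1.
New component count: 1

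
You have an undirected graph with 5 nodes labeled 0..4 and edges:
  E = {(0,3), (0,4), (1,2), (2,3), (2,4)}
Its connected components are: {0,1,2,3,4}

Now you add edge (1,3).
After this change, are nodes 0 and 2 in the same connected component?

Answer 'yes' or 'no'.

Initial components: {0,1,2,3,4}
Adding edge (1,3): both already in same component {0,1,2,3,4}. No change.
New components: {0,1,2,3,4}
Are 0 and 2 in the same component? yes

Answer: yes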